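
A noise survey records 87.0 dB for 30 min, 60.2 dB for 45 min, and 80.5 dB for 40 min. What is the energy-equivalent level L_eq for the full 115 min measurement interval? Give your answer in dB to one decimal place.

82.3 dB

L_eq = 10·log₁₀[(1/T)·Σ tᵢ·10^(Lᵢ/10)] with T = 115 min.
Σ tᵢ·10^(Lᵢ/10) = 30·10^(87.0/10) + 45·10^(60.2/10) + 40·10^(80.5/10) = 1.957e+10.
L_eq = 10·log₁₀(1.957e+10/115) = 82.31 dB.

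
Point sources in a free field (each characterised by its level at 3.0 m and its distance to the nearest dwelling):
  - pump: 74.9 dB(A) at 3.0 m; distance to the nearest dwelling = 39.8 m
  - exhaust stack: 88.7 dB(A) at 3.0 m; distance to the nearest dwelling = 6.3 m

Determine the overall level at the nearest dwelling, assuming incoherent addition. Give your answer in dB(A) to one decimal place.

82.3 dB(A)

Apply inverse-square spreading to bring every level to the receiver, then sum 10^(L/10).
pump: 74.9 − 20·log₁₀(39.8/3.0) = 74.9 − 22.46 = 52.44 dB(A).
exhaust stack: 88.7 − 20·log₁₀(6.3/3.0) = 88.7 − 6.44 = 82.26 dB(A).
Σ 10^(L/10) = 1.683e+08 → L_total = 10·log₁₀(1.683e+08) = 82.26 dB(A).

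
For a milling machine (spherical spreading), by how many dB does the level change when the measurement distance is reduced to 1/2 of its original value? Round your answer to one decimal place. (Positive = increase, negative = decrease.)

Point-source spreading: ΔL = −20·log₁₀(r₂/r₁).
ΔL = −20·log₁₀(0.5) = +6.02 dB.

+6.0 dB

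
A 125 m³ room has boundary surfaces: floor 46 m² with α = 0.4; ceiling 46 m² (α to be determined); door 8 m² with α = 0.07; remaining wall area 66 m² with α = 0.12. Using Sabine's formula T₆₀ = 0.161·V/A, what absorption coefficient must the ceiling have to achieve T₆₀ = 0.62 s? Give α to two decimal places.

0.12

A = 0.161·V/T₆₀ = 0.161·125/0.62 = 32.46 m² sabins.
Absorption from the other surfaces = 46·0.4 + 8·0.07 + 66·0.12 = 26.88 m², so the ceiling must supply 5.58 m² over 46 m².
α = 5.58/46 = 0.121.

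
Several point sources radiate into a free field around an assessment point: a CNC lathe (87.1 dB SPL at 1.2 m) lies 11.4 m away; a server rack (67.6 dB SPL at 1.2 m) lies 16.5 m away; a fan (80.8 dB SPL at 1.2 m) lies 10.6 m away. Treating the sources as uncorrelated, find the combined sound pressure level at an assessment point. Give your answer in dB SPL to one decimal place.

68.6 dB SPL

Apply inverse-square spreading to bring every level to the receiver, then sum 10^(L/10).
CNC lathe: 87.1 − 20·log₁₀(11.4/1.2) = 87.1 − 19.55 = 67.55 dB SPL.
server rack: 67.6 − 20·log₁₀(16.5/1.2) = 67.6 − 22.77 = 44.83 dB SPL.
fan: 80.8 − 20·log₁₀(10.6/1.2) = 80.8 − 18.92 = 61.88 dB SPL.
Σ 10^(L/10) = 7.254e+06 → L_total = 10·log₁₀(7.254e+06) = 68.61 dB SPL.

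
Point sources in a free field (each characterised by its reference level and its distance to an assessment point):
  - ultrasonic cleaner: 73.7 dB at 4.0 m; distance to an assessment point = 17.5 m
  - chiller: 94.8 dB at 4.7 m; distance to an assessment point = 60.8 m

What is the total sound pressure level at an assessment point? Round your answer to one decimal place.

72.8 dB

Apply inverse-square spreading to bring every level to the receiver, then sum 10^(L/10).
ultrasonic cleaner: 73.7 − 20·log₁₀(17.5/4.0) = 73.7 − 12.82 = 60.88 dB.
chiller: 94.8 − 20·log₁₀(60.8/4.7) = 94.8 − 22.24 = 72.56 dB.
Σ 10^(L/10) = 1.927e+07 → L_total = 10·log₁₀(1.927e+07) = 72.85 dB.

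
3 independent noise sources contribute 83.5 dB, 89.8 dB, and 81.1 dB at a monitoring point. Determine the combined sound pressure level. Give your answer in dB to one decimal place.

91.2 dB

Incoherent sources combine by intensity addition: L_total = 10·log₁₀(Σ 10^(L_i/10)).
Σ 10^(L/10) = 10^(83.5/10) + 10^(89.8/10) + 10^(81.1/10) = 1.308e+09.
L_total = 10·log₁₀(1.308e+09) = 91.17 dB.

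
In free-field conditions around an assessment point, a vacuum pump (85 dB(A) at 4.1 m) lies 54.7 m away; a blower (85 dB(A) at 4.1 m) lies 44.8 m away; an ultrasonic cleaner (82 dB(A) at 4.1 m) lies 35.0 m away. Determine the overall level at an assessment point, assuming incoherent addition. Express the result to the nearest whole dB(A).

68 dB(A)

First find each source's level at the receiver (point-source: −20·log₁₀(r/r_ref)), then combine on an intensity basis.
vacuum pump: 85 − 20·log₁₀(54.7/4.1) = 85 − 22.50 = 62.50 dB(A).
blower: 85 − 20·log₁₀(44.8/4.1) = 85 − 20.77 = 64.23 dB(A).
ultrasonic cleaner: 82 − 20·log₁₀(35.0/4.1) = 82 − 18.63 = 63.37 dB(A).
Σ 10^(L/10) = 6.600e+06 → L_total = 10·log₁₀(6.600e+06) = 68.20 dB(A).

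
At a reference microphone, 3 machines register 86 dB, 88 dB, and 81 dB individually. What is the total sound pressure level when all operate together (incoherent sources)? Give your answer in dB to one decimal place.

Incoherent sources combine by intensity addition: L_total = 10·log₁₀(Σ 10^(L_i/10)).
Σ 10^(L/10) = 10^(86/10) + 10^(88/10) + 10^(81/10) = 1.155e+09.
L_total = 10·log₁₀(1.155e+09) = 90.63 dB.

90.6 dB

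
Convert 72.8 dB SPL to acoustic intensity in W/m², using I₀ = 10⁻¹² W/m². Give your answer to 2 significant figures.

1.9e-05 W/m²

I = I₀·10^(L/10) = 10⁻¹² × 10^(72.8/10) = 10^(-4.720).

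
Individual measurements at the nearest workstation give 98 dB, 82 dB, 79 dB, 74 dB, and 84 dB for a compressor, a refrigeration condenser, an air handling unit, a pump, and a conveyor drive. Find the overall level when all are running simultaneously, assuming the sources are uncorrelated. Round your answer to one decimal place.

98.3 dB

Incoherent sources combine by intensity addition: L_total = 10·log₁₀(Σ 10^(L_i/10)).
Σ 10^(L/10) = 10^(98/10) + 10^(82/10) + 10^(79/10) + 10^(74/10) + 10^(84/10) = 6.824e+09.
L_total = 10·log₁₀(6.824e+09) = 98.34 dB.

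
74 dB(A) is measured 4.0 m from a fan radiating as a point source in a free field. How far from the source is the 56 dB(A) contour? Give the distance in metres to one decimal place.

31.8 m

For a point source L₁ − L₂ = 20·log₁₀(r₂/r₁), so r₂ = r₁·10^((L₁−L₂)/20).
r₂ = 4.0·10^((74−56)/20) = 4.0·10^(18.0/20) = 31.77 m.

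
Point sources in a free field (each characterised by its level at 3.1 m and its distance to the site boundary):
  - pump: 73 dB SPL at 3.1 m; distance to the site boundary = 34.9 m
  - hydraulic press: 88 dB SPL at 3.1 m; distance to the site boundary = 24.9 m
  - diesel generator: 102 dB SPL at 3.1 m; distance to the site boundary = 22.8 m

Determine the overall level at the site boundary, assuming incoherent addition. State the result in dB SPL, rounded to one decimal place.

84.8 dB SPL

Propagate each source to the receiver with L = L_ref − 20·log₁₀(r/r_ref), then add intensities.
pump: 73 − 20·log₁₀(34.9/3.1) = 73 − 21.03 = 51.97 dB SPL.
hydraulic press: 88 − 20·log₁₀(24.9/3.1) = 88 − 18.10 = 69.90 dB SPL.
diesel generator: 102 − 20·log₁₀(22.8/3.1) = 102 − 17.33 = 84.67 dB SPL.
Σ 10^(L/10) = 3.029e+08 → L_total = 10·log₁₀(3.029e+08) = 84.81 dB SPL.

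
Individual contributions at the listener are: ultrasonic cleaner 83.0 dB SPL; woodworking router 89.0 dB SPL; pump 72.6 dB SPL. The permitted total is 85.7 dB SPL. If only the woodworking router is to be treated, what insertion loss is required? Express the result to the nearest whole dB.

7 dB

Everything except the woodworking router sums to 10^(83.0/10) + 10^(72.6/10) = 2.177e+08 in linear terms, 83.38 dB SPL.
To meet 85.7 dB SPL overall, the treated woodworking router may contribute at most 10^(85.7/10) − 2.177e+08 = 1.538e+08, i.e. 81.87 dB SPL.
So the woodworking router must be reduced from 89.0 to 81.87 dB SPL: IL = 7.13 dB.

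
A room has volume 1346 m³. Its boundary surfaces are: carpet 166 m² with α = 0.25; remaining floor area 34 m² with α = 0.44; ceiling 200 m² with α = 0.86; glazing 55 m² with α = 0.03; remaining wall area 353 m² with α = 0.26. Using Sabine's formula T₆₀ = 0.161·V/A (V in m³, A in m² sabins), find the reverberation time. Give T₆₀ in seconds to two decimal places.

0.67 s

Summing Sᵢαᵢ: 166·0.25 + 34·0.44 + 200·0.86 + 55·0.03 + 353·0.26 = 321.89 m².
T₆₀ = 0.161·V/A = 0.161·1346/321.89 = 0.673 s.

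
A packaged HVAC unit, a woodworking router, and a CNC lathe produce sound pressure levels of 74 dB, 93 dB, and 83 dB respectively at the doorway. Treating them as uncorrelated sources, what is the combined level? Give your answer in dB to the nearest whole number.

For uncorrelated sources the intensities add, so convert each level to linear form, sum, and take 10·log₁₀ of the total.
Σ 10^(L/10) = 10^(74/10) + 10^(93/10) + 10^(83/10) = 2.220e+09.
L_total = 10·log₁₀(2.220e+09) = 93.46 dB.

93 dB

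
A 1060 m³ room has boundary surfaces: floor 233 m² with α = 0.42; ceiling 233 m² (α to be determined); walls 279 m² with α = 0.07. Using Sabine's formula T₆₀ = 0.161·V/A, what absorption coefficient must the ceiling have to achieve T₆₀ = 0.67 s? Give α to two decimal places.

0.59

From T₆₀ = 0.161·V/A, the target T₆₀ = 0.67 s needs A = 0.161·1060/0.67 = 254.72 m².
Absorption from the other surfaces = 233·0.42 + 279·0.07 = 117.39 m², so the ceiling must supply 137.33 m² over 233 m².
α = 137.33/233 = 0.589.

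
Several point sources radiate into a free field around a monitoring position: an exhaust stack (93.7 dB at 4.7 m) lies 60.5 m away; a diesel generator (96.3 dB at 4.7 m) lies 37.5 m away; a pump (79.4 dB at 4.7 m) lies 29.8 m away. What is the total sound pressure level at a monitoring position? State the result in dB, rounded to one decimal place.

79.2 dB

First find each source's level at the receiver (point-source: −20·log₁₀(r/r_ref)), then combine on an intensity basis.
exhaust stack: 93.7 − 20·log₁₀(60.5/4.7) = 93.7 − 22.19 = 71.51 dB.
diesel generator: 96.3 − 20·log₁₀(37.5/4.7) = 96.3 − 18.04 = 78.26 dB.
pump: 79.4 − 20·log₁₀(29.8/4.7) = 79.4 − 16.04 = 63.36 dB.
Σ 10^(L/10) = 8.332e+07 → L_total = 10·log₁₀(8.332e+07) = 79.21 dB.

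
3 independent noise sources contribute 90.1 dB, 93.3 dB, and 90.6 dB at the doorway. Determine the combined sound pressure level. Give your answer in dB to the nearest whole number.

96 dB

For uncorrelated sources the intensities add, so convert each level to linear form, sum, and take 10·log₁₀ of the total.
Σ 10^(L/10) = 10^(90.1/10) + 10^(93.3/10) + 10^(90.6/10) = 4.309e+09.
L_total = 10·log₁₀(4.309e+09) = 96.34 dB.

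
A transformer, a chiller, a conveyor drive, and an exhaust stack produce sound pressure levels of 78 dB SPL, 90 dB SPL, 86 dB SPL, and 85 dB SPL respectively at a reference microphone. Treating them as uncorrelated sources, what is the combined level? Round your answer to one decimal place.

For uncorrelated sources the intensities add, so convert each level to linear form, sum, and take 10·log₁₀ of the total.
Σ 10^(L/10) = 10^(78/10) + 10^(90/10) + 10^(86/10) + 10^(85/10) = 1.777e+09.
L_total = 10·log₁₀(1.777e+09) = 92.50 dB SPL.

92.5 dB SPL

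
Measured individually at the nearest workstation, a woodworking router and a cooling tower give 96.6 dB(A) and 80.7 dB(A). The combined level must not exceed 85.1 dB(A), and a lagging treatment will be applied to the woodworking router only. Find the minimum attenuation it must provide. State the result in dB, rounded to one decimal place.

13.5 dB

The untreated sources together contribute 10^(80.7/10) = 1.175e+08, i.e. 80.70 dB(A).
The limit corresponds to 10^(85.1/10) = 3.236e+08; subtracting the fixed part leaves 2.061e+08 for the woodworking router, i.e. 83.14 dB(A).
Required insertion loss = 96.6 − 83.14 = 13.46 dB.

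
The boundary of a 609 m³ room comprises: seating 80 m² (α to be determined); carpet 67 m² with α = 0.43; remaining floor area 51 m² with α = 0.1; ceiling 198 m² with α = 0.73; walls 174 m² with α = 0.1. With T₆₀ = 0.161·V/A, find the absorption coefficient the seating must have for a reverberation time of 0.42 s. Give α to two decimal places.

A = 0.161·V/T₆₀ = 0.161·609/0.42 = 233.45 m² sabins.
Absorption from the other surfaces = 67·0.43 + 51·0.1 + 198·0.73 + 174·0.1 = 195.85 m², so the seating must supply 37.60 m² over 80 m².
α = 37.60/80 = 0.470.

0.47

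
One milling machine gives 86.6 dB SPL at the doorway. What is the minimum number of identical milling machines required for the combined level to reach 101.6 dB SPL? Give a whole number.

Need L₁ + 10·log₁₀ N ≥ 101.6, i.e. log₁₀ N ≥ 1.50.
N ≥ 10^(15.0/10) = 31.623, so N = 32.

32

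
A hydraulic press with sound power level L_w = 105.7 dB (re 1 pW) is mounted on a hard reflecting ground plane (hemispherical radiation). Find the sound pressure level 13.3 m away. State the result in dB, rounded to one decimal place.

75.2 dB

L_p = L_w − 10·log₁₀(2π·r²) with r = 13.3 m.
2π·r² = 1111 m², 10·log₁₀ of that is 30.459 dB.
L_p = 105.7 − 30.459 = 75.24 dB.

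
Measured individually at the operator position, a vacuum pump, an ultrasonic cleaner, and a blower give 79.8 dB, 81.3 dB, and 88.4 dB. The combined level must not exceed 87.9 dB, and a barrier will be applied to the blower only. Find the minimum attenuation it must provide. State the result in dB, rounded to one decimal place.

2.5 dB

Everything except the blower sums to 10^(79.8/10) + 10^(81.3/10) = 2.304e+08 in linear terms, 83.62 dB.
To meet 87.9 dB overall, the treated blower may contribute at most 10^(87.9/10) − 2.304e+08 = 3.862e+08, i.e. 85.87 dB.
So the blower must be reduced from 88.4 to 85.87 dB: IL = 2.53 dB.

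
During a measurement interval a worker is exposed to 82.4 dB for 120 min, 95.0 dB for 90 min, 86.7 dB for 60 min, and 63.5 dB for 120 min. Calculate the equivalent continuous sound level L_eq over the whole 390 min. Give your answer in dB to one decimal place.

89.3 dB

Weight each interval's intensity by its duration and average over T = 390 min:
Σ tᵢ·10^(Lᵢ/10) = 120·10^(82.4/10) + 90·10^(95.0/10) + 60·10^(86.7/10) + 120·10^(63.5/10) = 3.338e+11.
L_eq = 10·log₁₀(3.338e+11/390) = 89.32 dB.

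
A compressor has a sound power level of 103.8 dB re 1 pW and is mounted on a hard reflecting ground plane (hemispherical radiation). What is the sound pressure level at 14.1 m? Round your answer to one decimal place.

Free-field hemispherical radiation: L_p = L_w − 10·log₁₀(2π·r²), r = 14.1 m.
2π·r² = 1249 m², 10·log₁₀ of that is 30.966 dB.
L_p = 103.8 − 30.966 = 72.83 dB.

72.8 dB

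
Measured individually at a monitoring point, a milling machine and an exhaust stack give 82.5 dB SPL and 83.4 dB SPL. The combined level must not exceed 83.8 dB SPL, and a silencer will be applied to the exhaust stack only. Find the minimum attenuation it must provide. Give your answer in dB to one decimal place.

5.5 dB

Everything except the exhaust stack sums to 10^(82.5/10) = 1.778e+08 in linear terms, 82.50 dB SPL.
The limit corresponds to 10^(83.8/10) = 2.399e+08; subtracting the fixed part leaves 6.206e+07 for the exhaust stack, i.e. 77.93 dB SPL.
Required insertion loss = 83.4 − 77.93 = 5.47 dB.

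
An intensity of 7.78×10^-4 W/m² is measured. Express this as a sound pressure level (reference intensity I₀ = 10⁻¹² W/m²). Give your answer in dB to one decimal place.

I/I₀ = 7.78×10^-4/10⁻¹² = 7.78×10^8, and L = 10·log₁₀(I/I₀).
L = 10·(0.8910 + 8) = 88.91 dB.

88.9 dB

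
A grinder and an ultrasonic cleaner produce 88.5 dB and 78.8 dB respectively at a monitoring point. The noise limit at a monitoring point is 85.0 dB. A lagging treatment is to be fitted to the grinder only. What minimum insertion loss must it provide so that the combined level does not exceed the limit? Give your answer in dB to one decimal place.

The untreated sources together contribute 10^(78.8/10) = 7.586e+07, i.e. 78.80 dB.
To meet 85.0 dB overall, the treated grinder may contribute at most 10^(85.0/10) − 7.586e+07 = 2.404e+08, i.e. 83.81 dB.
Required insertion loss = 88.5 − 83.81 = 4.69 dB.

4.7 dB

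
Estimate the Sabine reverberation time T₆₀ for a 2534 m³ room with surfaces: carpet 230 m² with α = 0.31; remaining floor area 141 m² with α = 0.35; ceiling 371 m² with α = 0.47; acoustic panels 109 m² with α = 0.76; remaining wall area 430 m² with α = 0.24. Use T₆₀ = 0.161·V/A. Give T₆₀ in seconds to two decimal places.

0.85 s

Summing Sᵢαᵢ: 230·0.31 + 141·0.35 + 371·0.47 + 109·0.76 + 430·0.24 = 481.06 m².
T₆₀ = 0.161·V/A = 0.161·2534/481.06 = 0.848 s.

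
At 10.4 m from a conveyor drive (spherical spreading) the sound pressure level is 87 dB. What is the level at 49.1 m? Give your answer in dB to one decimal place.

73.5 dB

For a point source, L₂ = L₁ − 20·log₁₀(r₂/r₁).
L₂ = 87 − 20·log₁₀(49.1/10.4) = 87 − 13.481 = 73.52 dB.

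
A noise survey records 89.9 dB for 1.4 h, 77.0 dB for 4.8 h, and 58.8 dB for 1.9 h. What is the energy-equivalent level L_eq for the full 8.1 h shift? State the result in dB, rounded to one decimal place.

83.0 dB

L_eq = 10·log₁₀[(1/T)·Σ tᵢ·10^(Lᵢ/10)] with T = 8.1 h.
Σ tᵢ·10^(Lᵢ/10) = 1.4·10^(89.9/10) + 4.8·10^(77.0/10) + 1.9·10^(58.8/10) = 1.610e+09.
L_eq = 10·log₁₀(1.610e+09/8.1) = 82.98 dB.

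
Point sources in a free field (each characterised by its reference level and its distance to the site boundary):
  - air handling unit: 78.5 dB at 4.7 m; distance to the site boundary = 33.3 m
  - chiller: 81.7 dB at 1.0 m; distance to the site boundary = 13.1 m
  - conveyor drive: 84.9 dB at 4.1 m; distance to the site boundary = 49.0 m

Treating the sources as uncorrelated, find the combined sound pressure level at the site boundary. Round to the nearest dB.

Apply inverse-square spreading to bring every level to the receiver, then sum 10^(L/10).
air handling unit: 78.5 − 20·log₁₀(33.3/4.7) = 78.5 − 17.01 = 61.49 dB.
chiller: 81.7 − 20·log₁₀(13.1/1.0) = 81.7 − 22.35 = 59.35 dB.
conveyor drive: 84.9 − 20·log₁₀(49.0/4.1) = 84.9 − 21.55 = 63.35 dB.
Σ 10^(L/10) = 4.436e+06 → L_total = 10·log₁₀(4.436e+06) = 66.47 dB.

66 dB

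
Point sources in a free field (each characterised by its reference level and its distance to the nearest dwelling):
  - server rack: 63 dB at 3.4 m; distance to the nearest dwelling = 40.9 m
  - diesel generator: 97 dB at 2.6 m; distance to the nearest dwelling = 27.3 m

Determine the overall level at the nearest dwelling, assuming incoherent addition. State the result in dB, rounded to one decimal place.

76.6 dB

First find each source's level at the receiver (point-source: −20·log₁₀(r/r_ref)), then combine on an intensity basis.
server rack: 63 − 20·log₁₀(40.9/3.4) = 63 − 21.60 = 41.40 dB.
diesel generator: 97 − 20·log₁₀(27.3/2.6) = 97 − 20.42 = 76.58 dB.
Σ 10^(L/10) = 4.547e+07 → L_total = 10·log₁₀(4.547e+07) = 76.58 dB.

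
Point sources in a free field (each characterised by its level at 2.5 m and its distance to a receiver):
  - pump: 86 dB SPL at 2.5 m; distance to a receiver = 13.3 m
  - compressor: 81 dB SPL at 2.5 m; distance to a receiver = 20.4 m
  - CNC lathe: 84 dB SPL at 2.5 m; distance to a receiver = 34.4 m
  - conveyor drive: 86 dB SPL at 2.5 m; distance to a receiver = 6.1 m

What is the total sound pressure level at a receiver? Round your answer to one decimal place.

Apply inverse-square spreading to bring every level to the receiver, then sum 10^(L/10).
pump: 86 − 20·log₁₀(13.3/2.5) = 86 − 14.52 = 71.48 dB SPL.
compressor: 81 − 20·log₁₀(20.4/2.5) = 81 − 18.23 = 62.77 dB SPL.
CNC lathe: 84 − 20·log₁₀(34.4/2.5) = 84 − 22.77 = 61.23 dB SPL.
conveyor drive: 86 − 20·log₁₀(6.1/2.5) = 86 − 7.75 = 78.25 dB SPL.
Σ 10^(L/10) = 8.415e+07 → L_total = 10·log₁₀(8.415e+07) = 79.25 dB SPL.

79.3 dB SPL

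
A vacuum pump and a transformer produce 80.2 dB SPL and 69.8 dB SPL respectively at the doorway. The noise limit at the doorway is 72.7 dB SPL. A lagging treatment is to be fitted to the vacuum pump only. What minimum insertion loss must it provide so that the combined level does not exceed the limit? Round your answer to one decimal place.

The untreated sources together contribute 10^(69.8/10) = 9.550e+06, i.e. 69.80 dB SPL.
The limit corresponds to 10^(72.7/10) = 1.862e+07; subtracting the fixed part leaves 9.071e+06 for the vacuum pump, i.e. 69.58 dB SPL.
Required insertion loss = 80.2 − 69.58 = 10.62 dB.

10.6 dB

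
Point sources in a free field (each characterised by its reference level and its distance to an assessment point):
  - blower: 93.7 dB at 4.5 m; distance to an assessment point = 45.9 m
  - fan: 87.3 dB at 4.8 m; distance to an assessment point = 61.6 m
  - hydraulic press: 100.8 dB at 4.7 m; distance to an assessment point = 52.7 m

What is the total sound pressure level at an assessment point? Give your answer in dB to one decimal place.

Propagate each source to the receiver with L = L_ref − 20·log₁₀(r/r_ref), then add intensities.
blower: 93.7 − 20·log₁₀(45.9/4.5) = 93.7 − 20.17 = 73.53 dB.
fan: 87.3 − 20·log₁₀(61.6/4.8) = 87.3 − 22.17 = 65.13 dB.
hydraulic press: 100.8 − 20·log₁₀(52.7/4.7) = 100.8 − 20.99 = 79.81 dB.
Σ 10^(L/10) = 1.214e+08 → L_total = 10·log₁₀(1.214e+08) = 80.84 dB.

80.8 dB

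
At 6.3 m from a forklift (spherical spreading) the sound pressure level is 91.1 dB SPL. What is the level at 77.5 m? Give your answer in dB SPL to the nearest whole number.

For a point source, L₂ = L₁ − 20·log₁₀(r₂/r₁).
L₂ = 91.1 − 20·log₁₀(77.5/6.3) = 91.1 − 21.799 = 69.30 dB SPL.

69 dB SPL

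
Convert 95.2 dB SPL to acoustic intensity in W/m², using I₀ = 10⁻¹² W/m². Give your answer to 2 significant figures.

0.0033 W/m²

I = I₀·10^(L/10) = 10⁻¹² × 10^(95.2/10) = 10^(-2.480).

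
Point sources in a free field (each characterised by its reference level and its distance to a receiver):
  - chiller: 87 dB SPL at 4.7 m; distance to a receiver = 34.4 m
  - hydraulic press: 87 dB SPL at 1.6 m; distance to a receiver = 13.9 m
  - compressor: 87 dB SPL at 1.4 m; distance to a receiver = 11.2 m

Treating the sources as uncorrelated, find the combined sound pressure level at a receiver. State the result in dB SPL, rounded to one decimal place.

First find each source's level at the receiver (point-source: −20·log₁₀(r/r_ref)), then combine on an intensity basis.
chiller: 87 − 20·log₁₀(34.4/4.7) = 87 − 17.29 = 69.71 dB SPL.
hydraulic press: 87 − 20·log₁₀(13.9/1.6) = 87 − 18.78 = 68.22 dB SPL.
compressor: 87 − 20·log₁₀(11.2/1.4) = 87 − 18.06 = 68.94 dB SPL.
Σ 10^(L/10) = 2.383e+07 → L_total = 10·log₁₀(2.383e+07) = 73.77 dB SPL.

73.8 dB SPL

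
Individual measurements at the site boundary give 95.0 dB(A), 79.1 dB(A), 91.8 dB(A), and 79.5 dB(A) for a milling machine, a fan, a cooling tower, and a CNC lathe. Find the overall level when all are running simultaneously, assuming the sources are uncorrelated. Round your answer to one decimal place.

For uncorrelated sources the intensities add, so convert each level to linear form, sum, and take 10·log₁₀ of the total.
Σ 10^(L/10) = 10^(95.0/10) + 10^(79.1/10) + 10^(91.8/10) + 10^(79.5/10) = 4.846e+09.
L_total = 10·log₁₀(4.846e+09) = 96.85 dB(A).

96.9 dB(A)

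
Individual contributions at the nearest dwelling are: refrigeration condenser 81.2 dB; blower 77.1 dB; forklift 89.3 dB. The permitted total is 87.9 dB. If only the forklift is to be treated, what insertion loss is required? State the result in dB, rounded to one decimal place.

2.9 dB

The untreated sources together contribute 10^(81.2/10) + 10^(77.1/10) = 1.831e+08, i.e. 82.63 dB.
The limit corresponds to 10^(87.9/10) = 6.166e+08; subtracting the fixed part leaves 4.335e+08 for the forklift, i.e. 86.37 dB.
So the forklift must be reduced from 89.3 to 86.37 dB: IL = 2.93 dB.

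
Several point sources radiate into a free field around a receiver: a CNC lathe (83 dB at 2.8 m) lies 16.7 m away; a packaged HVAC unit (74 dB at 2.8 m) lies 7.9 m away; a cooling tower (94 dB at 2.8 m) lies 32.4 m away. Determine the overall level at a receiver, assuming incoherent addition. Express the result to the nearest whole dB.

74 dB

First find each source's level at the receiver (point-source: −20·log₁₀(r/r_ref)), then combine on an intensity basis.
CNC lathe: 83 − 20·log₁₀(16.7/2.8) = 83 − 15.51 = 67.49 dB.
packaged HVAC unit: 74 − 20·log₁₀(7.9/2.8) = 74 − 9.01 = 64.99 dB.
cooling tower: 94 − 20·log₁₀(32.4/2.8) = 94 − 21.27 = 72.73 dB.
Σ 10^(L/10) = 2.752e+07 → L_total = 10·log₁₀(2.752e+07) = 74.40 dB.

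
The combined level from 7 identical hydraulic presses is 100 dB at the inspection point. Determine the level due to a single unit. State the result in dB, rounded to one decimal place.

7 equal contributions raise the level by 10·log₁₀ 7 = 8.451 dB, so each unit alone gives 100 − 8.451.

91.5 dB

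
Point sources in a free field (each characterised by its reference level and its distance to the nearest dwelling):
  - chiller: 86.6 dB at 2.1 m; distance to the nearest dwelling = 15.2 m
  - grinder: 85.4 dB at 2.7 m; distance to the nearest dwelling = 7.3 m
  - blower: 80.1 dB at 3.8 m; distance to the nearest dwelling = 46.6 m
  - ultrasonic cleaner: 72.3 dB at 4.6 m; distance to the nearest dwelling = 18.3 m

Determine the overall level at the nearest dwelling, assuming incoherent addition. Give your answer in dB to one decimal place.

77.6 dB

Propagate each source to the receiver with L = L_ref − 20·log₁₀(r/r_ref), then add intensities.
chiller: 86.6 − 20·log₁₀(15.2/2.1) = 86.6 − 17.19 = 69.41 dB.
grinder: 85.4 − 20·log₁₀(7.3/2.7) = 85.4 − 8.64 = 76.76 dB.
blower: 80.1 − 20·log₁₀(46.6/3.8) = 80.1 − 21.77 = 58.33 dB.
ultrasonic cleaner: 72.3 − 20·log₁₀(18.3/4.6) = 72.3 − 11.99 = 60.31 dB.
Σ 10^(L/10) = 5.791e+07 → L_total = 10·log₁₀(5.791e+07) = 77.63 dB.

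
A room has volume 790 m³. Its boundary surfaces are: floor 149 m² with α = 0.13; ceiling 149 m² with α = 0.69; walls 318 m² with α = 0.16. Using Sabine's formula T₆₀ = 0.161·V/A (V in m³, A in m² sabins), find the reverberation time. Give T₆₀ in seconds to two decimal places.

A = Σ Sᵢαᵢ = 149·0.13 + 149·0.69 + 318·0.16 = 173.06 m².
T₆₀ = 0.161·V/A = 0.161·790/173.06 = 0.735 s.

0.73 s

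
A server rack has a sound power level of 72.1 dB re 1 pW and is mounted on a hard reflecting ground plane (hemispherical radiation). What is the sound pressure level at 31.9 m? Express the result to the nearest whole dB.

34 dB

The power spreads over a hemisphere of area 2π·r², so L_p = L_w − 10·log₁₀(2π·r²).
2π·r² = 6394 m², 10·log₁₀ of that is 38.058 dB.
L_p = 72.1 − 38.058 = 34.04 dB.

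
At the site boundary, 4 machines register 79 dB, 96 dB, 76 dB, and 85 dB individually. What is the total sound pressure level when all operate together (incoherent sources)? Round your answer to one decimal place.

96.5 dB

For uncorrelated sources the intensities add, so convert each level to linear form, sum, and take 10·log₁₀ of the total.
Σ 10^(L/10) = 10^(79/10) + 10^(96/10) + 10^(76/10) + 10^(85/10) = 4.417e+09.
L_total = 10·log₁₀(4.417e+09) = 96.45 dB.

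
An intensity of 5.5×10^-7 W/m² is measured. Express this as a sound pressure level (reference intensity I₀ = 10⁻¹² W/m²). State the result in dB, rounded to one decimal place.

57.4 dB

L = 10·log₁₀(I/I₀) = 10·log₁₀(5.5×10^-7/10⁻¹²) = 10·log₁₀(5.5×10^5).
L = 10·(0.7404 + 5) = 57.40 dB.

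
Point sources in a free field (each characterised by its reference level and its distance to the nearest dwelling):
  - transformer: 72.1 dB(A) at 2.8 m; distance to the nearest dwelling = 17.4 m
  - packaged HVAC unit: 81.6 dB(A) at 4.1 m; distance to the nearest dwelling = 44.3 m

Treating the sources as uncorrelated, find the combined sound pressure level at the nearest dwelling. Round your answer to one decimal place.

Apply inverse-square spreading to bring every level to the receiver, then sum 10^(L/10).
transformer: 72.1 − 20·log₁₀(17.4/2.8) = 72.1 − 15.87 = 56.23 dB(A).
packaged HVAC unit: 81.6 − 20·log₁₀(44.3/4.1) = 81.6 − 20.67 = 60.93 dB(A).
Σ 10^(L/10) = 1.658e+06 → L_total = 10·log₁₀(1.658e+06) = 62.20 dB(A).

62.2 dB(A)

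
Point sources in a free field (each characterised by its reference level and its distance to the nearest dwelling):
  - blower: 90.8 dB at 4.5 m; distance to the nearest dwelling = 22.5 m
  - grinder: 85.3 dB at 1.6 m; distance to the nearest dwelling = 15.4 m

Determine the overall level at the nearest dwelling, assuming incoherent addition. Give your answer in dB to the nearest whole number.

First find each source's level at the receiver (point-source: −20·log₁₀(r/r_ref)), then combine on an intensity basis.
blower: 90.8 − 20·log₁₀(22.5/4.5) = 90.8 − 13.98 = 76.82 dB.
grinder: 85.3 − 20·log₁₀(15.4/1.6) = 85.3 − 19.67 = 65.63 dB.
Σ 10^(L/10) = 5.175e+07 → L_total = 10·log₁₀(5.175e+07) = 77.14 dB.

77 dB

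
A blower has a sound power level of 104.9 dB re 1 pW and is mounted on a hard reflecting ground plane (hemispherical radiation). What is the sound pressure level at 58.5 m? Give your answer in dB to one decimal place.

The power spreads over a hemisphere of area 2π·r², so L_p = L_w − 10·log₁₀(2π·r²).
2π·r² = 2.15e+04 m², 10·log₁₀ of that is 43.325 dB.
L_p = 104.9 − 43.325 = 61.58 dB.

61.6 dB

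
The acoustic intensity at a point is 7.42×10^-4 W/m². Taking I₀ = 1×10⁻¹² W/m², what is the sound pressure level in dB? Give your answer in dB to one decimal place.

L = 10·log₁₀(I/I₀) = 10·log₁₀(7.42×10^-4/10⁻¹²) = 10·log₁₀(7.42×10^8).
L = 10·(0.8704 + 8) = 88.70 dB.

88.7 dB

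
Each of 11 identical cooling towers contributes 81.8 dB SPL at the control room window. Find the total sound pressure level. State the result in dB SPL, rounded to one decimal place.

92.2 dB SPL

L_total = L₁ + 10·log₁₀ N for N identical incoherent sources.
L_total = 81.8 + 10·log₁₀(11) = 81.8 + 10.414 = 92.21 dB SPL.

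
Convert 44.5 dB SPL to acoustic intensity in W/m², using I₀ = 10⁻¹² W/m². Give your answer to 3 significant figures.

2.82e-08 W/m²

I/I₀ = 10^(44.5/10) = 2.818e+04, so I = 2.818e+04 × 10⁻¹² W/m².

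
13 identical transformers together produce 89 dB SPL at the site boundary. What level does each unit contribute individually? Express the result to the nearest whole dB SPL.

Dividing the total intensity by 13 lowers the level by 10·log₁₀ 13 = 11.139 dB: L₁ = 89 − 11.139.

78 dB SPL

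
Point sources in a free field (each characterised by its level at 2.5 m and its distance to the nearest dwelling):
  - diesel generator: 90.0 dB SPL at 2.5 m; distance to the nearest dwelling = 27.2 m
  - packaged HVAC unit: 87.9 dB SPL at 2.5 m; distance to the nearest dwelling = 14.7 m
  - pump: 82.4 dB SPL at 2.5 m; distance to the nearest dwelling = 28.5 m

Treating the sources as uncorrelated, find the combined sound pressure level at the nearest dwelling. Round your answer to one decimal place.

First find each source's level at the receiver (point-source: −20·log₁₀(r/r_ref)), then combine on an intensity basis.
diesel generator: 90.0 − 20·log₁₀(27.2/2.5) = 90.0 − 20.73 = 69.27 dB SPL.
packaged HVAC unit: 87.9 − 20·log₁₀(14.7/2.5) = 87.9 − 15.39 = 72.51 dB SPL.
pump: 82.4 − 20·log₁₀(28.5/2.5) = 82.4 − 21.14 = 61.26 dB SPL.
Σ 10^(L/10) = 2.762e+07 → L_total = 10·log₁₀(2.762e+07) = 74.41 dB SPL.

74.4 dB SPL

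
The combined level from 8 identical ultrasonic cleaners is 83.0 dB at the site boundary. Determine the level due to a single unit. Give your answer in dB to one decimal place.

8 equal contributions raise the level by 10·log₁₀ 8 = 9.031 dB, so each unit alone gives 83.0 − 9.031.

74.0 dB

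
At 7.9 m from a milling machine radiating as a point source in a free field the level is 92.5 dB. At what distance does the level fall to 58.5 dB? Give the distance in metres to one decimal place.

For a point source L₁ − L₂ = 20·log₁₀(r₂/r₁), so r₂ = r₁·10^((L₁−L₂)/20).
r₂ = 7.9·10^((92.5−58.5)/20) = 7.9·10^(34.0/20) = 395.94 m.

395.9 m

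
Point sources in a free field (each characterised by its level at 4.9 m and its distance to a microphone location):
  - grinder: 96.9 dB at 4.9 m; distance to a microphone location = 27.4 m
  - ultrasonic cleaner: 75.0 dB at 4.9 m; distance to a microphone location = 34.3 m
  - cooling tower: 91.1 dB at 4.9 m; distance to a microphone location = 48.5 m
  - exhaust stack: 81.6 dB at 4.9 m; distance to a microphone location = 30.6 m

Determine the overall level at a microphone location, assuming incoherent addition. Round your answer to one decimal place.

82.4 dB

Apply inverse-square spreading to bring every level to the receiver, then sum 10^(L/10).
grinder: 96.9 − 20·log₁₀(27.4/4.9) = 96.9 − 14.95 = 81.95 dB.
ultrasonic cleaner: 75.0 − 20·log₁₀(34.3/4.9) = 75.0 − 16.90 = 58.10 dB.
cooling tower: 91.1 − 20·log₁₀(48.5/4.9) = 91.1 − 19.91 = 71.19 dB.
exhaust stack: 81.6 − 20·log₁₀(30.6/4.9) = 81.6 − 15.91 = 65.69 dB.
Σ 10^(L/10) = 1.741e+08 → L_total = 10·log₁₀(1.741e+08) = 82.41 dB.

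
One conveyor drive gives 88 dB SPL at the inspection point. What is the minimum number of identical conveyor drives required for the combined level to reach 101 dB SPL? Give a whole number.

N identical sources give L₁ + 10·log₁₀ N, so require 10·log₁₀ N ≥ 101 − 88 = 13.0 dB.
N ≥ 10^(13.0/10) = 19.953, so N = 20.

20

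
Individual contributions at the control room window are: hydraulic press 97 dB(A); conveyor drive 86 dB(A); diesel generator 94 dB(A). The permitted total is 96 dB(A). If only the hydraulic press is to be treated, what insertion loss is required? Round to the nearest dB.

7 dB

The untreated sources together contribute 10^(86/10) + 10^(94/10) = 2.910e+09, i.e. 94.64 dB(A).
To meet 96 dB(A) overall, the treated hydraulic press may contribute at most 10^(96/10) − 2.910e+09 = 1.071e+09, i.e. 90.30 dB(A).
Required insertion loss = 97 − 90.30 = 6.70 dB.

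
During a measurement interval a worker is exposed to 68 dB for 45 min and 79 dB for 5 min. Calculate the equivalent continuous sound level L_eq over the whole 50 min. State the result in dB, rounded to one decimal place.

71.3 dB

Weight each interval's intensity by its duration and average over T = 50 min:
Σ tᵢ·10^(Lᵢ/10) = 45·10^(68/10) + 5·10^(79/10) = 6.811e+08.
L_eq = 10·log₁₀(6.811e+08/50) = 71.34 dB.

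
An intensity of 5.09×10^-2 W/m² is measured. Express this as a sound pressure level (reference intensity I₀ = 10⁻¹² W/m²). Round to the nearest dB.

107 dB

I/I₀ = 5.09×10^-2/10⁻¹² = 5.09×10^10, and L = 10·log₁₀(I/I₀).
L = 10·(0.7067 + 10) = 107.07 dB.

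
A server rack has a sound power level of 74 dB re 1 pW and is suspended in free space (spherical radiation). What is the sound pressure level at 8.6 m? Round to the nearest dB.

44 dB

Free-field spherical radiation: L_p = L_w − 10·log₁₀(4π·r²), r = 8.6 m.
4π·r² = 929.4 m², 10·log₁₀ of that is 29.682 dB.
L_p = 74 − 29.682 = 44.32 dB.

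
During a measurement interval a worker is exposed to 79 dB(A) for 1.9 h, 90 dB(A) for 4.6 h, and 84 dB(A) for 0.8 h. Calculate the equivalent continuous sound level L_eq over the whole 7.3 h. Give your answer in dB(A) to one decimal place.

88.3 dB(A)

Weight each interval's intensity by its duration and average over T = 7.3 h:
Σ tᵢ·10^(Lᵢ/10) = 1.9·10^(79/10) + 4.6·10^(90/10) + 0.8·10^(84/10) = 4.952e+09.
L_eq = 10·log₁₀(4.952e+09/7.3) = 88.31 dB(A).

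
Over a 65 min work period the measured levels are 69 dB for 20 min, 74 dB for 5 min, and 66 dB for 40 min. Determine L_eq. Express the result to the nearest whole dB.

68 dB

L_eq = 10·log₁₀[(1/T)·Σ tᵢ·10^(Lᵢ/10)] with T = 65 min.
Σ tᵢ·10^(Lᵢ/10) = 20·10^(69/10) + 5·10^(74/10) + 40·10^(66/10) = 4.437e+08.
L_eq = 10·log₁₀(4.437e+08/65) = 68.34 dB.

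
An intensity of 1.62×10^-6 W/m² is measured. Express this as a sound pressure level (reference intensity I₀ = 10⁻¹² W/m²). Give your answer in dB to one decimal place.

Dividing by I₀ shifts the exponent by 12: I/I₀ = 1.62×10^6.
L = 10·(0.2095 + 6) = 62.10 dB.

62.1 dB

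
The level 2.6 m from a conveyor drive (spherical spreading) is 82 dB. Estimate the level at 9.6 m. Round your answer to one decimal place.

For a point source, L₂ = L₁ − 20·log₁₀(r₂/r₁).
L₂ = 82 − 20·log₁₀(9.6/2.6) = 82 − 11.346 = 70.65 dB.

70.7 dB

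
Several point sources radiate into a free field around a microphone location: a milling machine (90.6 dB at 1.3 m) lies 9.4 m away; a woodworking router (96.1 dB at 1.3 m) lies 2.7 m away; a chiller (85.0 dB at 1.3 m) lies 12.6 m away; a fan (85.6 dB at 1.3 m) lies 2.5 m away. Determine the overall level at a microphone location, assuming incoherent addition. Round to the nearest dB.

90 dB

Propagate each source to the receiver with L = L_ref − 20·log₁₀(r/r_ref), then add intensities.
milling machine: 90.6 − 20·log₁₀(9.4/1.3) = 90.6 − 17.18 = 73.42 dB.
woodworking router: 96.1 − 20·log₁₀(2.7/1.3) = 96.1 − 6.35 = 89.75 dB.
chiller: 85.0 − 20·log₁₀(12.6/1.3) = 85.0 − 19.73 = 65.27 dB.
fan: 85.6 − 20·log₁₀(2.5/1.3) = 85.6 − 5.68 = 79.92 dB.
Σ 10^(L/10) = 1.068e+09 → L_total = 10·log₁₀(1.068e+09) = 90.29 dB.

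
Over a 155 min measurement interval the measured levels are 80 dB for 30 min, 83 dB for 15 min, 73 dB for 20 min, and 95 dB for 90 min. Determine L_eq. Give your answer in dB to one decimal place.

L_eq = 10·log₁₀[(1/T)·Σ tᵢ·10^(Lᵢ/10)] with T = 155 min.
Σ tᵢ·10^(Lᵢ/10) = 30·10^(80/10) + 15·10^(83/10) + 20·10^(73/10) + 90·10^(95/10) = 2.910e+11.
L_eq = 10·log₁₀(2.910e+11/155) = 92.74 dB.

92.7 dB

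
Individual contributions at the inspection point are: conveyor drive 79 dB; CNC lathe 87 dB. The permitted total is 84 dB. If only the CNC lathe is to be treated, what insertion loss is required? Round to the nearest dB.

5 dB

The untreated sources together contribute 10^(79/10) = 7.943e+07, i.e. 79.00 dB.
The limit corresponds to 10^(84/10) = 2.512e+08; subtracting the fixed part leaves 1.718e+08 for the CNC lathe, i.e. 82.35 dB.
Required insertion loss = 87 − 82.35 = 4.65 dB.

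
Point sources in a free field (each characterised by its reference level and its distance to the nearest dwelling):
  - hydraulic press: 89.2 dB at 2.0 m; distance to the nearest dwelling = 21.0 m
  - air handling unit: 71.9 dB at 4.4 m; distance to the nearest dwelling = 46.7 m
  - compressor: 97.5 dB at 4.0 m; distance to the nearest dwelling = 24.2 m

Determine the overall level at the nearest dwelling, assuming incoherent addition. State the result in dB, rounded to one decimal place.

Apply inverse-square spreading to bring every level to the receiver, then sum 10^(L/10).
hydraulic press: 89.2 − 20·log₁₀(21.0/2.0) = 89.2 − 20.42 = 68.78 dB.
air handling unit: 71.9 − 20·log₁₀(46.7/4.4) = 71.9 − 20.52 = 51.38 dB.
compressor: 97.5 − 20·log₁₀(24.2/4.0) = 97.5 − 15.64 = 81.86 dB.
Σ 10^(L/10) = 1.613e+08 → L_total = 10·log₁₀(1.613e+08) = 82.08 dB.

82.1 dB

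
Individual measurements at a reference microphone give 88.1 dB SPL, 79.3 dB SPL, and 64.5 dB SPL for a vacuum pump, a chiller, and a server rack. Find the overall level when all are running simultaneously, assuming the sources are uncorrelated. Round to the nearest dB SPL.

89 dB SPL

Incoherent sources combine by intensity addition: L_total = 10·log₁₀(Σ 10^(L_i/10)).
Σ 10^(L/10) = 10^(88.1/10) + 10^(79.3/10) + 10^(64.5/10) = 7.336e+08.
L_total = 10·log₁₀(7.336e+08) = 88.65 dB SPL.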